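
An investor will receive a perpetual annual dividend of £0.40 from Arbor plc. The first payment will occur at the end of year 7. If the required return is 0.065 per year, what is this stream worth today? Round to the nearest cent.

£4.22

Value at end of year 6: C / r = £0.40 / 0.065 = £6.1538
Discount to today: PV = £6.1538 / (1 + 0.065)^6 = £6.1538 / 1.459142 = £4.22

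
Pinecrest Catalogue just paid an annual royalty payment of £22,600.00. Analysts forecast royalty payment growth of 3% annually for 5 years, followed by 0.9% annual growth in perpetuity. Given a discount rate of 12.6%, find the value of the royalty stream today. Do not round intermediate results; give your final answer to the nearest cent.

£212007.01

D_1 = 23278.00000
D_2 = 23976.34000
D_3 = 24695.63020
D_4 = 25436.49911
D_5 = 26199.59408
Terminal value at year 5: TV = D_5×(1+g_2)/(r−g_2) = 26435.39043/0.117 = 225943.50791
P_0 = D_1/(1+r)^1 + D_2/(1+r)^2 + D_3/(1+r)^3 + D_4/(1+r)^4 + D_5/(1+r)^5 + TV/(1+r)^5
    = 20673.17940 + 18910.63479 + 17298.36042 + 15823.54462 + 14474.46799 + 124826.82222 = 212007.00943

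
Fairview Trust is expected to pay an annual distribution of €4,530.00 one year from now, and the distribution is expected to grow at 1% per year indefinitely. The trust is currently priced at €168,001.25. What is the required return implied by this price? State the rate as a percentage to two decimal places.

P = D₁/(r − g) ⇒ r = D₁/P + g = €4,530.0000/€168,001.25 + 0.01 = 0.026964 + 0.01 = 0.036964

3.70%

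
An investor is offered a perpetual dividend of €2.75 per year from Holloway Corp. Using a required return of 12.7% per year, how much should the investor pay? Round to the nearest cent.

Level perpetuity: PV = C / r = €2.75 / 0.127 = €21.65

€21.65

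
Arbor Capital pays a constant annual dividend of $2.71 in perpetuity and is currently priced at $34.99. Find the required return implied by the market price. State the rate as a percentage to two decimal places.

P = C/r ⇒ r = C/P = $2.71/$34.99 = 0.077451

7.75%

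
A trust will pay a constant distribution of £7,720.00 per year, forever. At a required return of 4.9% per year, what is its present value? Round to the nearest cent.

Level perpetuity: PV = C / r = £7,720.00 / 0.049 = £157,551.02

£157551.02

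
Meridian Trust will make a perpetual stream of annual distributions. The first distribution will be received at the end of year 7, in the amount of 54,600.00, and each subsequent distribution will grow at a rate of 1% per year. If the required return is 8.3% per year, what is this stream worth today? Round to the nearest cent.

Value at end of year 6: C₁ / (r − g) = 54,600.00 / (0.083 − 0.01) = 747,945.2055
Discount to today: PV = 747,945.2055 / (1 + 0.083)^6 = 747,945.2055 / 1.613507 = 463,552.62

463552.62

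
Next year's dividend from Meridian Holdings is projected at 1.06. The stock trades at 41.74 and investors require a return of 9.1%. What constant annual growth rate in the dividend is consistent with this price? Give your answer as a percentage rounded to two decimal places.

6.56%

P = D₁/(r−g) ⇒ g = r − D₁/P = 0.091 − 1.06/41.74 = 0.065605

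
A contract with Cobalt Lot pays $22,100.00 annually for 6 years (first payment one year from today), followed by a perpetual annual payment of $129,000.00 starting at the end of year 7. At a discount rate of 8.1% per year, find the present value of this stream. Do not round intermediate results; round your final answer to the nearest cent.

PV of 6-year annuity: $22,100.00 × [1 − (1+0.081)^−6] / 0.081 = 101856.44384
Perpetuity value at year 6: $129,000.00 / 0.081 = 1592592.59259
PV of perpetuity: 1592592.59259 / (1+0.081)^6 = 998045.92943
Total PV = 101856.44384 + 998045.92943 = 1099902.37328

$1099902.37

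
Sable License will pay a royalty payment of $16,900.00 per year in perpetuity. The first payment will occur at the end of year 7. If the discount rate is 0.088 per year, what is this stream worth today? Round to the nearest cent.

$115779.23

Value at end of year 6: C / r = $16,900.00 / 0.088 = $192,045.4545
Discount to today: PV = $192,045.4545 / (1 + 0.088)^6 = $192,045.4545 / 1.658721 = $115,779.23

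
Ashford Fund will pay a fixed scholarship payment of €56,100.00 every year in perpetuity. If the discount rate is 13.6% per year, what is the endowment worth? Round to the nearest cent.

€412500.00

Level perpetuity: PV = C / r = €56,100.00 / 0.136 = €412,500.00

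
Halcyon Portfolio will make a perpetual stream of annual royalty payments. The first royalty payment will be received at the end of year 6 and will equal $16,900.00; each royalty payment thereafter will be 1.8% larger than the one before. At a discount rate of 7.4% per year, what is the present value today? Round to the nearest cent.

$211191.91

Value at end of year 5: C₁ / (r − g) = $16,900.00 / (0.074 − 0.018) = $301,785.7143
Discount to today: PV = $301,785.7143 / (1 + 0.074)^5 = $301,785.7143 / 1.428964 = $211,191.91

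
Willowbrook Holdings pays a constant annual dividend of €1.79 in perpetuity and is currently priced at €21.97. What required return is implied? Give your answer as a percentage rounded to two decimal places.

8.15%

P = C/r ⇒ r = C/P = €1.79/€21.97 = 0.081475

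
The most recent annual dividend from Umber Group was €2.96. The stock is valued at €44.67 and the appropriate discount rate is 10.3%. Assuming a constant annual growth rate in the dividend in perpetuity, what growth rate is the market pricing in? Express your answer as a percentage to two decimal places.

P = D₀(1+g)/(r−g) ⇒ P(r−g) = D₀(1+g) ⇒ g(P+D₀) = P·r − D₀
g = (P·r − D₀)/(P + D₀) = (€44.67×0.103 − €2.96) / (€44.67 + €2.96) = 0.034453

3.45%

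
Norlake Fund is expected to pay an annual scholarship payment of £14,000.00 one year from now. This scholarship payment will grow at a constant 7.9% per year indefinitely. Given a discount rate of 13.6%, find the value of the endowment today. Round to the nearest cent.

Growing perpetuity: P = D₁ / (r − g) = £14,000.0000 / (0.136 − 0.079) = £245,614.04

£245614.04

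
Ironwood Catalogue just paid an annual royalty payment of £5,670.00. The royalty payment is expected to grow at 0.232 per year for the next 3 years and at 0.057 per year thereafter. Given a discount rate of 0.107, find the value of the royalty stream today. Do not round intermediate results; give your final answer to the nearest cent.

D_1 = 6985.44000
D_2 = 8606.06208
D_3 = 10602.66848
Terminal value at year 3: TV = D_3×(1+g_2)/(r−g_2) = 11207.02059/0.05 = 224140.41172
P_0 = D_1/(1+r)^1 + D_2/(1+r)^2 + D_3/(1+r)^3 + TV/(1+r)^3
    = 6310.24390 + 7022.78274 + 7815.77988 + 165225.58671 = 186374.39323

£186374.39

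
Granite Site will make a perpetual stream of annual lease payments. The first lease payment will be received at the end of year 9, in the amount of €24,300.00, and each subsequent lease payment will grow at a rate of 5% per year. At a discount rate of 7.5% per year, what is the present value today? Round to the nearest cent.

€545002.57

Value at end of year 8: C₁ / (r − g) = €24,300.00 / (0.075 − 0.05) = €972,000.0000
Discount to today: PV = €972,000.0000 / (1 + 0.075)^8 = €972,000.0000 / 1.783478 = €545,002.57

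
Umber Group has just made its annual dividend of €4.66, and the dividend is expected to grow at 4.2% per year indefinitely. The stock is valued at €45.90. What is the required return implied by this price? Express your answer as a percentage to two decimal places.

14.78%

D₁ = €4.66 × 1.042 = €4.8557
P = D₁/(r − g) ⇒ r = D₁/P + g = €4.8557/€45.90 + 0.042 = 0.105789 + 0.042 = 0.147789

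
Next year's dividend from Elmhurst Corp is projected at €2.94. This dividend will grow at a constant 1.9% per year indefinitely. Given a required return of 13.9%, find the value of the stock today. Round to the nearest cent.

Growing perpetuity: P = D₁ / (r − g) = €2.9400 / (0.139 − 0.019) = €24.50

€24.50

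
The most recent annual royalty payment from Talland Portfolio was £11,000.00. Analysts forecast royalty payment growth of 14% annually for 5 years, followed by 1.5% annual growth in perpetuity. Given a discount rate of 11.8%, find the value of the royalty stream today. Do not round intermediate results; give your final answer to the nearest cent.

£177824.75

D_1 = 12540.00000
D_2 = 14295.60000
D_3 = 16296.98400
D_4 = 18578.56176
D_5 = 21179.56041
Terminal value at year 5: TV = D_5×(1+g_2)/(r−g_2) = 21497.25381/0.103 = 208711.20206
P_0 = D_1/(1+r)^1 + D_2/(1+r)^2 + D_3/(1+r)^3 + D_4/(1+r)^4 + D_5/(1+r)^5 + TV/(1+r)^5
    = 11216.45796 + 11437.17538 + 11662.23608 + 11891.72552 + 12125.73085 + 119491.42535 = 177824.75113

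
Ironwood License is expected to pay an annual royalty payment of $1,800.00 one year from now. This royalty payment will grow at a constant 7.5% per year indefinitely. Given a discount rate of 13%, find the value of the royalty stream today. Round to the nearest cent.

$32727.27

Growing perpetuity: P = D₁ / (r − g) = $1,800.0000 / (0.13 − 0.075) = $32,727.27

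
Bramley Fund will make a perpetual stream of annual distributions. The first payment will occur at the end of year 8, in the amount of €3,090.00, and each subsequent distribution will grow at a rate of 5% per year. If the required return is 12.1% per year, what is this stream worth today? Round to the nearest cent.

€19564.14

Value at end of year 7: C₁ / (r − g) = €3,090.00 / (0.121 − 0.05) = €43,521.1268
Discount to today: PV = €43,521.1268 / (1 + 0.121)^7 = €43,521.1268 / 2.224535 = €19,564.14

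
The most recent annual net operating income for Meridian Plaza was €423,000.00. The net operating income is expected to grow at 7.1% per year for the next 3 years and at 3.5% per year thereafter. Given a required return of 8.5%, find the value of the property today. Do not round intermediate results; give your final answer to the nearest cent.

€9658041.29

D_1 = 453033.00000
D_2 = 485198.34300
D_3 = 519647.42535
Terminal value at year 3: TV = D_3×(1+g_2)/(r−g_2) = 537835.08524/0.05 = 10756701.70481
P_0 = D_1/(1+r)^1 + D_2/(1+r)^2 + D_3/(1+r)^3 + TV/(1+r)^3
    = 417541.93548 + 412154.29761 + 406836.17764 + 8421508.87710 = 9658041.28783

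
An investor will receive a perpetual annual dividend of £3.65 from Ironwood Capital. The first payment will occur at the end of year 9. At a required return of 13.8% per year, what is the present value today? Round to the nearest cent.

£9.40

Value at end of year 8: C / r = £3.65 / 0.138 = £26.4493
Discount to today: PV = £26.4493 / (1 + 0.138)^8 = £26.4493 / 2.812795 = £9.40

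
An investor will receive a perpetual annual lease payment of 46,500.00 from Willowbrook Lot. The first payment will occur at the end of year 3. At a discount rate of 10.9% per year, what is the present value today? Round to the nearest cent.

346867.30

Value at end of year 2: C / r = 46,500.00 / 0.109 = 426,605.5046
Discount to today: PV = 426,605.5046 / (1 + 0.109)^2 = 426,605.5046 / 1.229881 = 346,867.30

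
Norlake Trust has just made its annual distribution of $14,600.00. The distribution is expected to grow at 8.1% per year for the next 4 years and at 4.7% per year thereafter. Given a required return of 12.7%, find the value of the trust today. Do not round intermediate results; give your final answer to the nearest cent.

D_1 = 15782.60000
D_2 = 17060.99060
D_3 = 18442.93084
D_4 = 19936.80824
Terminal value at year 4: TV = D_4×(1+g_2)/(r−g_2) = 20873.83822/0.08 = 260922.97780
P_0 = D_1/(1+r)^1 + D_2/(1+r)^2 + D_3/(1+r)^3 + D_4/(1+r)^4 + TV/(1+r)^4
    = 14004.08163 + 13432.48646 + 12884.22171 + 12358.33511 + 161739.71075 = 214418.83567

$214418.84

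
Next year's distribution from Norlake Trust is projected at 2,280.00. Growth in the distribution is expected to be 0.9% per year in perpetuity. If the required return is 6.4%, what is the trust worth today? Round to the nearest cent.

41454.55

Growing perpetuity: P = D₁ / (r − g) = 2,280.0000 / (0.064 − 0.009) = 41,454.55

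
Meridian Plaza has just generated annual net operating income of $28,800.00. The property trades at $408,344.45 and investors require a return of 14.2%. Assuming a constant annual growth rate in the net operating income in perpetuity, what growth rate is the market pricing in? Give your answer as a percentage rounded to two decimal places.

P = D₀(1+g)/(r−g) ⇒ P(r−g) = D₀(1+g) ⇒ g(P+D₀) = P·r − D₀
g = (P·r − D₀)/(P + D₀) = ($408,344.45×0.142 − $28,800.00) / ($408,344.45 + $28,800.00) = 0.066763

6.68%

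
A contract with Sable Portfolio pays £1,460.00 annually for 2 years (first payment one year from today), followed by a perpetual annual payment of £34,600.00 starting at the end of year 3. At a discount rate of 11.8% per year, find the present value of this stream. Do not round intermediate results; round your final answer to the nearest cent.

PV of 2-year annuity: £1,460.00 × [1 − (1+0.118)^−2] / 0.118 = 2473.97442
Perpetuity value at year 2: £34,600.00 / 0.118 = 293220.33898
PV of perpetuity: 293220.33898 / (1+0.118)^2 = 234590.53429
Total PV = 2473.97442 + 234590.53429 = 237064.50871

£237064.51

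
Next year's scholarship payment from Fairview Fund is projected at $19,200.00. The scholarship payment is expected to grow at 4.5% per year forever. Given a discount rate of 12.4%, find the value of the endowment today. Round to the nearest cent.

$243037.97

Growing perpetuity: P = D₁ / (r − g) = $19,200.0000 / (0.124 − 0.045) = $243,037.97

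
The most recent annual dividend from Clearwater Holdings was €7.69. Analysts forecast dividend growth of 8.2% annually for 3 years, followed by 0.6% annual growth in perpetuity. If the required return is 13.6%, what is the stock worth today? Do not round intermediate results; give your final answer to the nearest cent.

€72.36

D_1 = 8.32058
D_2 = 9.00287
D_3 = 9.74110
Terminal value at year 3: TV = D_3×(1+g_2)/(r−g_2) = 9.79955/0.13 = 75.38115
P_0 = D_1/(1+r)^1 + D_2/(1+r)^2 + D_3/(1+r)^3 + TV/(1+r)^3
    = 7.32445 + 6.97628 + 6.64467 + 51.41949 = 72.36489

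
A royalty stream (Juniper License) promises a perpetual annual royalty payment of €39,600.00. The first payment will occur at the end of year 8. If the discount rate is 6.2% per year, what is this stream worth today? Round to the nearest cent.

€419210.24

Value at end of year 7: C / r = €39,600.00 / 0.062 = €638,709.6774
Discount to today: PV = €638,709.6774 / (1 + 0.062)^7 = €638,709.6774 / 1.523602 = €419,210.24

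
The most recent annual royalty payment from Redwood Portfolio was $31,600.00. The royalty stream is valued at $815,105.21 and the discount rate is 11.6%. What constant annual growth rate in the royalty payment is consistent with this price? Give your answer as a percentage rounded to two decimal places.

P = D₀(1+g)/(r−g) ⇒ P(r−g) = D₀(1+g) ⇒ g(P+D₀) = P·r − D₀
g = (P·r − D₀)/(P + D₀) = ($815,105.21×0.116 − $31,600.00) / ($815,105.21 + $31,600.00) = 0.074350

7.43%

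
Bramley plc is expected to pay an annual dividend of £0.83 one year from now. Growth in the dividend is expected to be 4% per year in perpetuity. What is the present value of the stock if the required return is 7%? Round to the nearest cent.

Growing perpetuity: P = D₁ / (r − g) = £0.8300 / (0.07 − 0.04) = £27.67

£27.67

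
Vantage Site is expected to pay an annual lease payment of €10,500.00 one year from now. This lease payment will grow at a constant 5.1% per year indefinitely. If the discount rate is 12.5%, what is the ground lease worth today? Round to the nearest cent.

€141891.89

Growing perpetuity: P = D₁ / (r − g) = €10,500.0000 / (0.125 − 0.051) = €141,891.89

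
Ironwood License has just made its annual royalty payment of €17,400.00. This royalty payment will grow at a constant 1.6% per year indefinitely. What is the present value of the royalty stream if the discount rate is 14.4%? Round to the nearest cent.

€138112.50

D₁ = D₀ × (1 + g) = €17,400.00 × 1.016 = €17,678.4000
Growing perpetuity: P = D₁ / (r − g) = €17,678.4000 / (0.144 − 0.016) = €138,112.50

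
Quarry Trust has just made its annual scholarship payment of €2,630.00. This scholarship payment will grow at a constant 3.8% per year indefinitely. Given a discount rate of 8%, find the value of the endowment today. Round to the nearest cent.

€64998.57

D₁ = D₀ × (1 + g) = €2,630.00 × 1.038 = €2,729.9400
Growing perpetuity: P = D₁ / (r − g) = €2,729.9400 / (0.08 − 0.038) = €64,998.57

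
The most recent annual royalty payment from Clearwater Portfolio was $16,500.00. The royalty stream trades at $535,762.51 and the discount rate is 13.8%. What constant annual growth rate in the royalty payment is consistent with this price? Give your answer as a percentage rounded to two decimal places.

10.40%

P = D₀(1+g)/(r−g) ⇒ P(r−g) = D₀(1+g) ⇒ g(P+D₀) = P·r − D₀
g = (P·r − D₀)/(P + D₀) = ($535,762.51×0.138 − $16,500.00) / ($535,762.51 + $16,500.00) = 0.104000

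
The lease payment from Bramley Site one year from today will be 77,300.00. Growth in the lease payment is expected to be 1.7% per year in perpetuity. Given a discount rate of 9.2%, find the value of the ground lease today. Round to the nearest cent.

Growing perpetuity: P = D₁ / (r − g) = 77,300.0000 / (0.092 − 0.017) = 1,030,666.67

1030666.67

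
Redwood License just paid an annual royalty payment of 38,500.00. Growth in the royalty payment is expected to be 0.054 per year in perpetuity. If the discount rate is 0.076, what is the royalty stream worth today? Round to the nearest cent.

1844500.00

D₁ = D₀ × (1 + g) = 38,500.00 × 1.054 = 40,579.0000
Growing perpetuity: P = D₁ / (r − g) = 40,579.0000 / (0.076 − 0.054) = 1,844,500.00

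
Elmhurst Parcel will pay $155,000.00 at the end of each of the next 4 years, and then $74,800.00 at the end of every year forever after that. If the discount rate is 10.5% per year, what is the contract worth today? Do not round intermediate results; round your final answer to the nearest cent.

PV of 4-year annuity: $155,000.00 × [1 − (1+0.105)^−4] / 0.105 = 486058.04222
Perpetuity value at year 4: $74,800.00 / 0.105 = 712380.95238
PV of perpetuity: 712380.95238 / (1+0.105)^4 = 477818.74878
Total PV = 486058.04222 + 477818.74878 = 963876.79100

$963876.79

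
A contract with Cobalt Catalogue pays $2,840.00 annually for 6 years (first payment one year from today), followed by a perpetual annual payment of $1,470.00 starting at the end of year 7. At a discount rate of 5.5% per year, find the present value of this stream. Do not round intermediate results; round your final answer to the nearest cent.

$33571.15

PV of 6-year annuity: $2,840.00 × [1 − (1+0.055)^−6] / 0.055 = 14187.30608
Perpetuity value at year 6: $1,470.00 / 0.055 = 26727.27273
PV of perpetuity: 26727.27273 / (1+0.055)^6 = 19383.84317
Total PV = 14187.30608 + 19383.84317 = 33571.14925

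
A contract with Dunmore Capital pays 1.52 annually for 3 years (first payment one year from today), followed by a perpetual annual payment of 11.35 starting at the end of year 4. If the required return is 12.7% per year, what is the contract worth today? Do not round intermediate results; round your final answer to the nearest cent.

66.04

PV of 3-year annuity: 1.52 × [1 − (1+0.127)^−3] / 0.127 = 3.60731
Perpetuity value at year 3: 11.35 / 0.127 = 89.37008
PV of perpetuity: 89.37008 / (1+0.127)^3 = 62.43389
Total PV = 3.60731 + 62.43389 = 66.04120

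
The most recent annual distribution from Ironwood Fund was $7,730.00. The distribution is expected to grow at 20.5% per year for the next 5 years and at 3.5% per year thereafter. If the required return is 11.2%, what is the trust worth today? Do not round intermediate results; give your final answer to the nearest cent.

D_1 = 9314.65000
D_2 = 11224.15325
D_3 = 13525.10467
D_4 = 16297.75112
D_5 = 19638.79010
Terminal value at year 5: TV = D_5×(1+g_2)/(r−g_2) = 20326.14776/0.077 = 263975.94489
P_0 = D_1/(1+r)^1 + D_2/(1+r)^2 + D_3/(1+r)^3 + D_4/(1+r)^4 + D_5/(1+r)^5 + TV/(1+r)^5
    = 8376.48381 + 9077.03507 + 9836.17559 + 10658.80538 + 11550.23425 + 155253.14869 = 204751.88279

$204751.88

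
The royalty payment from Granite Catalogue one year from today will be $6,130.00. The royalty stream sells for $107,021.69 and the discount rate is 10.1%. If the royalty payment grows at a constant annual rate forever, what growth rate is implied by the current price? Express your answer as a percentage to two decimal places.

P = D₁/(r−g) ⇒ g = r − D₁/P = 0.101 − $6,130.00/$107,021.69 = 0.043722

4.37%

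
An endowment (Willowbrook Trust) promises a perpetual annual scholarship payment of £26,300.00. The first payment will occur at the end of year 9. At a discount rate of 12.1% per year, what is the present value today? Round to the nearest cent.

£87161.66

Value at end of year 8: C / r = £26,300.00 / 0.121 = £217,355.3719
Discount to today: PV = £217,355.3719 / (1 + 0.121)^8 = £217,355.3719 / 2.493704 = £87,161.66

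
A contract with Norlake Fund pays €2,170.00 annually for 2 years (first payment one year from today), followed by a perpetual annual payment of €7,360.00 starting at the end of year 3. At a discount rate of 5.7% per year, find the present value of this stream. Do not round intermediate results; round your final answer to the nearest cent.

PV of 2-year annuity: €2,170.00 × [1 − (1+0.057)^−2] / 0.057 = 3995.25083
Perpetuity value at year 2: €7,360.00 / 0.057 = 129122.80702
PV of perpetuity: 129122.80702 / (1+0.057)^2 = 115572.09451
Total PV = 3995.25083 + 115572.09451 = 119567.34534

€119567.35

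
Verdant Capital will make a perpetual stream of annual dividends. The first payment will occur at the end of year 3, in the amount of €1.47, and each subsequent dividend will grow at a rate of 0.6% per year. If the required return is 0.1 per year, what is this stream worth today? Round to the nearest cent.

€12.92

Value at end of year 2: C₁ / (r − g) = €1.47 / (0.1 − 0.006) = €15.6383
Discount to today: PV = €15.6383 / (1 + 0.1)^2 = €15.6383 / 1.210000 = €12.92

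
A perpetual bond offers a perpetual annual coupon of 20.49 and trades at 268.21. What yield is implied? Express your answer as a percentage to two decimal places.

P = C/r ⇒ r = C/P = 20.49/268.21 = 0.076395

7.64%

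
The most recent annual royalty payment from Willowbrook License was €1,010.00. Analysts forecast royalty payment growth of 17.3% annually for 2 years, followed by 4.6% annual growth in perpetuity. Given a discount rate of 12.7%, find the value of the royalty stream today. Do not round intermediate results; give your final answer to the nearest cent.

D_1 = 1184.73000
D_2 = 1389.68829
Terminal value at year 2: TV = D_2×(1+g_2)/(r−g_2) = 1453.61395/0.081 = 17945.85125
P_0 = D_1/(1+r)^1 + D_2/(1+r)^2 + TV/(1+r)^2
    = 1051.22449 + 1094.13161 + 14129.15637 = 16274.51247

€16274.51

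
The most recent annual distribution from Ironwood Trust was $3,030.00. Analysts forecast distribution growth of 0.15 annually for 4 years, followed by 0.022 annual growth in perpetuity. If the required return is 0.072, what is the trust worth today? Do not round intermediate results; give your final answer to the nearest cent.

D_1 = 3484.50000
D_2 = 4007.17500
D_3 = 4608.25125
D_4 = 5299.48894
Terminal value at year 4: TV = D_4×(1+g_2)/(r−g_2) = 5416.07769/0.05 = 108321.55388
P_0 = D_1/(1+r)^1 + D_2/(1+r)^2 + D_3/(1+r)^3 + D_4/(1+r)^4 + TV/(1+r)^4
    = 3250.46642 + 3486.97424 + 3740.69064 + 4012.86776 + 82023.01706 = 96514.01612

$96514.02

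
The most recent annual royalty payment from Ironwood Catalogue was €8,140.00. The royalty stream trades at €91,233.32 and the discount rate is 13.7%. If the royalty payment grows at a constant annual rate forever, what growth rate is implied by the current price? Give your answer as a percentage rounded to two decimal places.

P = D₀(1+g)/(r−g) ⇒ P(r−g) = D₀(1+g) ⇒ g(P+D₀) = P·r − D₀
g = (P·r − D₀)/(P + D₀) = (€91,233.32×0.137 − €8,140.00) / (€91,233.32 + €8,140.00) = 0.043865

4.39%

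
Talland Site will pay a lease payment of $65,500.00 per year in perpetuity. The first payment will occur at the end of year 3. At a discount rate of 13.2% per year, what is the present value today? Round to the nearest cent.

$387234.92

Value at end of year 2: C / r = $65,500.00 / 0.132 = $496,212.1212
Discount to today: PV = $496,212.1212 / (1 + 0.132)^2 = $496,212.1212 / 1.281424 = $387,234.92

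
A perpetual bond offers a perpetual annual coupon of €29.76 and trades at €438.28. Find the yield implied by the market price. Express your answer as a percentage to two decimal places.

6.79%

P = C/r ⇒ r = C/P = €29.76/€438.28 = 0.067902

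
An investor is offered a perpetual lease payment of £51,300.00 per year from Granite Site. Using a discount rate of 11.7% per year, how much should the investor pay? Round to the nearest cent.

£438461.54

Level perpetuity: PV = C / r = £51,300.00 / 0.117 = £438,461.54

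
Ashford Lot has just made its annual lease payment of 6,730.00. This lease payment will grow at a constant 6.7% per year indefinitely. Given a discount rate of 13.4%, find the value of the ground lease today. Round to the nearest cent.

107177.76

D₁ = D₀ × (1 + g) = 6,730.00 × 1.067 = 7,180.9100
Growing perpetuity: P = D₁ / (r − g) = 7,180.9100 / (0.134 − 0.067) = 107,177.76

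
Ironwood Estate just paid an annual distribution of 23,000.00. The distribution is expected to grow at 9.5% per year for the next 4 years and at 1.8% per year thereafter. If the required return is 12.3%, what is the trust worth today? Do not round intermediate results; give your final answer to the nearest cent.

D_1 = 25185.00000
D_2 = 27577.57500
D_3 = 30197.44463
D_4 = 33066.20186
Terminal value at year 4: TV = D_4×(1+g_2)/(r−g_2) = 33661.39350/0.105 = 320584.69998
P_0 = D_1/(1+r)^1 + D_2/(1+r)^2 + D_3/(1+r)^3 + D_4/(1+r)^4 + TV/(1+r)^4
    = 22426.53606 + 21867.37043 + 21322.14659 + 20790.51693 + 201569.01177 = 287975.58178

287975.58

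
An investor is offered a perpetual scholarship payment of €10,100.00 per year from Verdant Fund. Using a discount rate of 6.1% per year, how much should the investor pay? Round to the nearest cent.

Level perpetuity: PV = C / r = €10,100.00 / 0.061 = €165,573.77

€165573.77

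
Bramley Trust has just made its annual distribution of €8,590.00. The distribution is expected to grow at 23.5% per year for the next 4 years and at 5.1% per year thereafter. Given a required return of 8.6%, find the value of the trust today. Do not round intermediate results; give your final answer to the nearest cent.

D_1 = 10608.65000
D_2 = 13101.68275
D_3 = 16180.57820
D_4 = 19983.01407
Terminal value at year 4: TV = D_4×(1+g_2)/(r−g_2) = 21002.14779/0.035 = 600061.36543
P_0 = D_1/(1+r)^1 + D_2/(1+r)^2 + D_3/(1+r)^3 + D_4/(1+r)^4 + TV/(1+r)^4
    = 9768.55433 + 11108.80718 + 12632.94371 + 14366.19289 + 431396.24930 = 479272.74739

€479272.75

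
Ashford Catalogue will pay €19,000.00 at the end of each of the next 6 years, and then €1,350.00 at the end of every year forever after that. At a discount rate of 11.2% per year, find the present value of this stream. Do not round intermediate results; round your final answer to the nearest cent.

PV of 6-year annuity: €19,000.00 × [1 − (1+0.112)^−6] / 0.112 = 79919.22321
Perpetuity value at year 6: €1,350.00 / 0.112 = 12053.57143
PV of perpetuity: 12053.57143 / (1+0.112)^6 = 6375.10031
Total PV = 79919.22321 + 6375.10031 = 86294.32351

€86294.32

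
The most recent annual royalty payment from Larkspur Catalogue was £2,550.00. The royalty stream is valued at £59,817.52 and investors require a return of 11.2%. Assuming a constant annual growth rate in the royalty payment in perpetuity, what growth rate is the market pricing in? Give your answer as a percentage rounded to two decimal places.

6.65%

P = D₀(1+g)/(r−g) ⇒ P(r−g) = D₀(1+g) ⇒ g(P+D₀) = P·r − D₀
g = (P·r − D₀)/(P + D₀) = (£59,817.52×0.112 − £2,550.00) / (£59,817.52 + £2,550.00) = 0.066534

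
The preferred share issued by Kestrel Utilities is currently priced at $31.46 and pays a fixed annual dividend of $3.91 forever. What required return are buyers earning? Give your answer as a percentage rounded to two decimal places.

12.43%

P = C/r ⇒ r = C/P = $3.91/$31.46 = 0.124285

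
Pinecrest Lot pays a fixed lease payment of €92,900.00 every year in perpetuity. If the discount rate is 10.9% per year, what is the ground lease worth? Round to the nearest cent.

€852293.58

Level perpetuity: PV = C / r = €92,900.00 / 0.109 = €852,293.58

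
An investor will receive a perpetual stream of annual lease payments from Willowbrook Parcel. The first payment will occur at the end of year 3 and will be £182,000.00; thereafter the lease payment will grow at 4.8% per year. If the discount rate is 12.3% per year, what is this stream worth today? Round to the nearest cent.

Value at end of year 2: C₁ / (r − g) = £182,000.00 / (0.123 − 0.048) = £2,426,666.6667
Discount to today: PV = £2,426,666.6667 / (1 + 0.123)^2 = £2,426,666.6667 / 1.261129 = £1,924,201.78

£1924201.78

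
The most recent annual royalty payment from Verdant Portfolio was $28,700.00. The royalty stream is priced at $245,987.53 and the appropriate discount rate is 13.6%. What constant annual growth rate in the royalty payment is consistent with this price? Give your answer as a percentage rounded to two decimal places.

P = D₀(1+g)/(r−g) ⇒ P(r−g) = D₀(1+g) ⇒ g(P+D₀) = P·r − D₀
g = (P·r − D₀)/(P + D₀) = ($245,987.53×0.136 − $28,700.00) / ($245,987.53 + $28,700.00) = 0.017308

1.73%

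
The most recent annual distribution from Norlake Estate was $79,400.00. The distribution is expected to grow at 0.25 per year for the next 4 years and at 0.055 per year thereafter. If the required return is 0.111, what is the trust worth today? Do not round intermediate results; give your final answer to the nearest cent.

D_1 = 99250.00000
D_2 = 124062.50000
D_3 = 155078.12500
D_4 = 193847.65625
Terminal value at year 4: TV = D_4×(1+g_2)/(r−g_2) = 204509.27734/0.056 = 3651951.38114
P_0 = D_1/(1+r)^1 + D_2/(1+r)^2 + D_3/(1+r)^3 + D_4/(1+r)^4 + TV/(1+r)^4
    = 89333.93339 + 100510.72614 + 113085.87550 + 127234.33337 + 2397003.95894 = 2827168.82733

$2827168.83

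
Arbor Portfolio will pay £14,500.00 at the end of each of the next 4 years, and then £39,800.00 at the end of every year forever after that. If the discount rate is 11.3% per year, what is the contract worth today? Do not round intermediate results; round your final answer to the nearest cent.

£274220.64

PV of 4-year annuity: £14,500.00 × [1 − (1+0.113)^−4] / 0.113 = 44698.82702
Perpetuity value at year 4: £39,800.00 / 0.113 = 352212.38938
PV of perpetuity: 352212.38938 / (1+0.113)^4 = 229521.81590
Total PV = 44698.82702 + 229521.81590 = 274220.64292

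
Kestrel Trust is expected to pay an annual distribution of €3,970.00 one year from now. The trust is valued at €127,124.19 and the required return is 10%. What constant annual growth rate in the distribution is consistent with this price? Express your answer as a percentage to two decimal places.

P = D₁/(r−g) ⇒ g = r − D₁/P = 0.1 − €3,970.00/€127,124.19 = 0.068771

6.88%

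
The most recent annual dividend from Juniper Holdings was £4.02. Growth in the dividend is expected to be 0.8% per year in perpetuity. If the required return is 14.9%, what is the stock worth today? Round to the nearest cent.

£28.74

D₁ = D₀ × (1 + g) = £4.02 × 1.008 = £4.0522
Growing perpetuity: P = D₁ / (r − g) = £4.0522 / (0.149 − 0.008) = £28.74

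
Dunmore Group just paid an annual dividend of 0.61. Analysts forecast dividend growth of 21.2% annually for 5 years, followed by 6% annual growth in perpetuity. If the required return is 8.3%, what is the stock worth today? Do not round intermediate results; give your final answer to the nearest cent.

53.68

D_1 = 0.73932
D_2 = 0.89606
D_3 = 1.08602
D_4 = 1.31626
D_5 = 1.59530
Terminal value at year 5: TV = D_5×(1+g_2)/(r−g_2) = 1.69102/0.023 = 73.52262
P_0 = D_1/(1+r)^1 + D_2/(1+r)^2 + D_3/(1+r)^3 + D_4/(1+r)^4 + D_5/(1+r)^5 + TV/(1+r)^5
    = 0.68266 + 0.76397 + 0.85497 + 0.95681 + 1.07078 + 49.34904 = 53.67823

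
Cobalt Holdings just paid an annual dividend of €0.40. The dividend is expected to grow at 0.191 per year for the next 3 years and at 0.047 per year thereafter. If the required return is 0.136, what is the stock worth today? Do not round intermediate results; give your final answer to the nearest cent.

€6.74

D_1 = 0.47640
D_2 = 0.56739
D_3 = 0.67576
Terminal value at year 3: TV = D_3×(1+g_2)/(r−g_2) = 0.70753/0.089 = 7.94972
P_0 = D_1/(1+r)^1 + D_2/(1+r)^2 + D_3/(1+r)^3 + TV/(1+r)^3
    = 0.41937 + 0.43967 + 0.46096 + 5.42272 = 6.74271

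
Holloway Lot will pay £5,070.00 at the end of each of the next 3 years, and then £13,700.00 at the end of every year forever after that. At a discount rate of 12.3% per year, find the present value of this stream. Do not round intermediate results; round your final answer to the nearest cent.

PV of 3-year annuity: £5,070.00 × [1 − (1+0.123)^−3] / 0.123 = 12114.78190
Perpetuity value at year 3: £13,700.00 / 0.123 = 111382.11382
PV of perpetuity: 111382.11382 / (1+0.123)^3 = 78645.91815
Total PV = 12114.78190 + 78645.91815 = 90760.70005

£90760.70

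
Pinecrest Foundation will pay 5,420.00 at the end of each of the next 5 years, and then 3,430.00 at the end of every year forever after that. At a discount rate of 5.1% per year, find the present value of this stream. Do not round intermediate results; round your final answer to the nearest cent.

75846.80

PV of 5-year annuity: 5,420.00 × [1 − (1+0.051)^−5] / 0.051 = 23401.03852
Perpetuity value at year 5: 3,430.00 / 0.051 = 67254.90196
PV of perpetuity: 67254.90196 / (1+0.051)^5 = 52445.75765
Total PV = 23401.03852 + 52445.75765 = 75846.79618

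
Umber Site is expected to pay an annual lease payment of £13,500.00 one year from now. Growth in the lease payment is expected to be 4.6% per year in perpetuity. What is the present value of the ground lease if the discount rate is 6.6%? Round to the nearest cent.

£675000.00

Growing perpetuity: P = D₁ / (r − g) = £13,500.0000 / (0.066 − 0.046) = £675,000.00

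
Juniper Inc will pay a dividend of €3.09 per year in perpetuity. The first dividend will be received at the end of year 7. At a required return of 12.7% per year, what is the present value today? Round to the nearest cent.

Value at end of year 6: C / r = €3.09 / 0.127 = €24.3307
Discount to today: PV = €24.3307 / (1 + 0.127)^6 = €24.3307 / 2.049007 = €11.87

€11.87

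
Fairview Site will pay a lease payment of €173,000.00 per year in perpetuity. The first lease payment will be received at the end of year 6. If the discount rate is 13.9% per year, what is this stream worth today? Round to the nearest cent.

Value at end of year 5: C / r = €173,000.00 / 0.139 = €1,244,604.3165
Discount to today: PV = €1,244,604.3165 / (1 + 0.139)^5 = €1,244,604.3165 / 1.916985 = €649,251.08

€649251.08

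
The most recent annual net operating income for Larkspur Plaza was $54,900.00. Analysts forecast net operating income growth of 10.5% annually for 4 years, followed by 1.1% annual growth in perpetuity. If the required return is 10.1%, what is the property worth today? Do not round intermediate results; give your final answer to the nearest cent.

$847322.95

D_1 = 60664.50000
D_2 = 67034.27250
D_3 = 74072.87111
D_4 = 81850.52258
Terminal value at year 4: TV = D_4×(1+g_2)/(r−g_2) = 82750.87833/0.09 = 919454.20364
P_0 = D_1/(1+r)^1 + D_2/(1+r)^2 + D_3/(1+r)^3 + D_4/(1+r)^4 + TV/(1+r)^4
    = 55099.45504 + 55299.63471 + 55500.54165 + 55702.17850 + 625721.13845 = 847322.94836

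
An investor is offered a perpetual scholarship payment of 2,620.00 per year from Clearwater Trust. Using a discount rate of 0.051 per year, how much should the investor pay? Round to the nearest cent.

51372.55

Level perpetuity: PV = C / r = 2,620.00 / 0.051 = 51,372.55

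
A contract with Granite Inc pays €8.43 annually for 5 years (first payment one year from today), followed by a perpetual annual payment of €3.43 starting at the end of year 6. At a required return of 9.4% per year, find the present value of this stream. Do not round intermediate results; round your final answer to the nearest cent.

PV of 5-year annuity: €8.43 × [1 − (1+0.094)^−5] / 0.094 = 32.45225
Perpetuity value at year 5: €3.43 / 0.094 = 36.48936
PV of perpetuity: 36.48936 / (1+0.094)^5 = 23.28518
Total PV = 32.45225 + 23.28518 = 55.73744

€55.74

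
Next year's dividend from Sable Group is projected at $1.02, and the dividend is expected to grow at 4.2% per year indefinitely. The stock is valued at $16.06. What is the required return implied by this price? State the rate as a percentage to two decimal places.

10.55%

P = D₁/(r − g) ⇒ r = D₁/P + g = $1.0200/$16.06 + 0.042 = 0.063512 + 0.042 = 0.105512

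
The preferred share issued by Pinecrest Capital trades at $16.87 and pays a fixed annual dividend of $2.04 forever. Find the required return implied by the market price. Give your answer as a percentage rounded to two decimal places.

P = C/r ⇒ r = C/P = $2.04/$16.87 = 0.120925

12.09%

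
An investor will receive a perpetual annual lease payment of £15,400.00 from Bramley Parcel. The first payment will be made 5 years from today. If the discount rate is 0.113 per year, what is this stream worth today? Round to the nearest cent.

Value at end of year 4: C / r = £15,400.00 / 0.113 = £136,283.1858
Discount to today: PV = £136,283.1858 / (1 + 0.113)^4 = £136,283.1858 / 1.534549 = £88,809.95

£88809.95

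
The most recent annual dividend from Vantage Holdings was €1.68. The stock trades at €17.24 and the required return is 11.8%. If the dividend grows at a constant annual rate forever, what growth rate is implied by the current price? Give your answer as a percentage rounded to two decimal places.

1.87%

P = D₀(1+g)/(r−g) ⇒ P(r−g) = D₀(1+g) ⇒ g(P+D₀) = P·r − D₀
g = (P·r − D₀)/(P + D₀) = (€17.24×0.118 − €1.68) / (€17.24 + €1.68) = 0.018727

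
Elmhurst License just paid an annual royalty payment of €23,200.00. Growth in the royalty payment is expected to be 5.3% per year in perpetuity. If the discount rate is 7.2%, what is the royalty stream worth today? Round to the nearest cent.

D₁ = D₀ × (1 + g) = €23,200.00 × 1.053 = €24,429.6000
Growing perpetuity: P = D₁ / (r − g) = €24,429.6000 / (0.072 − 0.053) = €1,285,768.42

€1285768.42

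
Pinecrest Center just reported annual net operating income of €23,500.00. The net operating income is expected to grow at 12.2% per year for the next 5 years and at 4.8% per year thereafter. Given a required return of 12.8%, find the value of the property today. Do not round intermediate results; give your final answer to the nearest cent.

D_1 = 26367.00000
D_2 = 29583.77400
D_3 = 33192.99443
D_4 = 37242.53975
D_5 = 41786.12960
Terminal value at year 5: TV = D_5×(1+g_2)/(r−g_2) = 43791.86382/0.08 = 547398.29773
P_0 = D_1/(1+r)^1 + D_2/(1+r)^2 + D_3/(1+r)^3 + D_4/(1+r)^4 + D_5/(1+r)^5 + TV/(1+r)^5
    = 23375.00000 + 23250.66489 + 23126.99114 + 23003.97523 + 22881.61366 + 299749.13899 = 415387.38393

€415387.38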